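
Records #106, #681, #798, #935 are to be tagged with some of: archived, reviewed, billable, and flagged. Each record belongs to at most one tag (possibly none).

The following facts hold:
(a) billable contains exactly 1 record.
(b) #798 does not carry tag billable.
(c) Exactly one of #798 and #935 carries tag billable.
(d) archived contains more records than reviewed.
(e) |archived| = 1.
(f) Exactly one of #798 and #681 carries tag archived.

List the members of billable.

From (b): #798 ∉ billable.
(c) (exactly one): #935 ∈ billable.
(a): billable already has 1, so the rest are out.

billable = {#935}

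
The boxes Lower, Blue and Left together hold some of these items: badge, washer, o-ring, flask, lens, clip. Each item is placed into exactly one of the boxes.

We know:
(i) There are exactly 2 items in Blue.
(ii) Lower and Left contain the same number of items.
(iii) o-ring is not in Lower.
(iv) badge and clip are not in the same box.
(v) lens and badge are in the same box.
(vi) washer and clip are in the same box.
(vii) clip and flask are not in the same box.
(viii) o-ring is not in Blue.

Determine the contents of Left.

Left = {flask, o-ring}

From (iii): o-ring ∉ Lower.
From (viii): o-ring ∉ Blue.
Only one box left: o-ring ∈ Left.
Suppose badge ∈ Left: no assignment then satisfies all the clues, so badge ∉ Left.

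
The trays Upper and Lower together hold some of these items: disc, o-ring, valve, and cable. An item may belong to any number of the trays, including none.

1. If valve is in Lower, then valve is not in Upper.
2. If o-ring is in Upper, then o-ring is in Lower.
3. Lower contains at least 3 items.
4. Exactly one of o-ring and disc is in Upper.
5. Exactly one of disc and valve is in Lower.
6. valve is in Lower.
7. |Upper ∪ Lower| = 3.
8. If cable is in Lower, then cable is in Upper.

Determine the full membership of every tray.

Upper = {cable, o-ring}; Lower = {cable, o-ring, valve}

From (6): valve ∈ Lower.
(1): valve ∉ Upper.
(5) (exactly one): disc ∉ Lower.
(3): only 3 candidates remain for Lower, so all are in.
(8): cable ∈ Upper.
Suppose disc ∈ Upper: no assignment then satisfies all the clues, so disc ∉ Upper.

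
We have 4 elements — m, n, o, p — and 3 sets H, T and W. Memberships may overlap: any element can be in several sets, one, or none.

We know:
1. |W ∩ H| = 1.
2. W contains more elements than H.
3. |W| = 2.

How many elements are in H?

1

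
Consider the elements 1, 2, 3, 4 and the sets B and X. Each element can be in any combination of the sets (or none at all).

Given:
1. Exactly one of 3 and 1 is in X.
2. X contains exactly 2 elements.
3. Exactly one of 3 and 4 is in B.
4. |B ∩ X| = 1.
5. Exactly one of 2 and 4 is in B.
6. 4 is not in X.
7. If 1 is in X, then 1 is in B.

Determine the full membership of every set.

From (6): 4 ∉ X.
Suppose 1 ∉ B: no assignment then satisfies all the clues, so 1 ∈ B.

B = {1, 4}; X = {1, 2}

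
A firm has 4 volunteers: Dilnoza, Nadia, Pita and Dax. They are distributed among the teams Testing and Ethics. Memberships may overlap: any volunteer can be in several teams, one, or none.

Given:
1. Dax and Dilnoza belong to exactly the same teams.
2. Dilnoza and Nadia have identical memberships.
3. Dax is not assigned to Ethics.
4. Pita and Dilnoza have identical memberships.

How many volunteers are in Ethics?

0

From (3): Dax ∉ Ethics.
(1): Dilnoza matches Dax: Dilnoza ∉ Ethics.
(2): Nadia matches Dilnoza: Nadia ∉ Ethics.
(4): Pita matches Dilnoza: Pita ∉ Ethics.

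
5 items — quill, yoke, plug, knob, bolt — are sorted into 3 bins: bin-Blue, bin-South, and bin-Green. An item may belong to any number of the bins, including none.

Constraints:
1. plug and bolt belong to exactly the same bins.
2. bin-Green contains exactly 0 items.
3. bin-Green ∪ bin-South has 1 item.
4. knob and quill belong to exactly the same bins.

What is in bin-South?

bin-South = {yoke}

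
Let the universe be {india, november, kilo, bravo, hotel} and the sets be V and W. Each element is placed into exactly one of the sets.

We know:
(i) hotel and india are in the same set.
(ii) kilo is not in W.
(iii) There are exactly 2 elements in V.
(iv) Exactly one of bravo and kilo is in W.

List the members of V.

V = {kilo, november}

From (ii): kilo ∉ W.
(iv) (exactly one): bravo ∈ W.
Only one set left: kilo ∈ V.
Suppose india ∈ V: no assignment then satisfies all the clues, so india ∉ V.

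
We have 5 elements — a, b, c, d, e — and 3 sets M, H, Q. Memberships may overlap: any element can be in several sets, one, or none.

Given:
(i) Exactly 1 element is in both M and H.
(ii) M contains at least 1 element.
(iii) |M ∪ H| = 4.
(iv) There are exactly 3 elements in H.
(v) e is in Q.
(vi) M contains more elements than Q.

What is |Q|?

From (v): e ∈ Q.
Suppose a ∈ Q: no assignment then satisfies all the clues, so a ∉ Q.

1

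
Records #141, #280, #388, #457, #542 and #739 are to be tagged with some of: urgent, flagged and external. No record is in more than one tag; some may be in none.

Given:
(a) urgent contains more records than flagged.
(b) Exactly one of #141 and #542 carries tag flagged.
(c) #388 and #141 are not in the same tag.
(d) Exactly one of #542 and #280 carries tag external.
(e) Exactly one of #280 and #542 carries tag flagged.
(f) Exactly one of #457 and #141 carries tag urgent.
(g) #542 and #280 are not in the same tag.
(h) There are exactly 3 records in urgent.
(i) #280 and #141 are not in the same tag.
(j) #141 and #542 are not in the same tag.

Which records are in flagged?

flagged = {#542}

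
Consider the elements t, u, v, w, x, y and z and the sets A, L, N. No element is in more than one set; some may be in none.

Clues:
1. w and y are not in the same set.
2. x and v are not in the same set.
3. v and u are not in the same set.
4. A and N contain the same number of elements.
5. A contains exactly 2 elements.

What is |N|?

2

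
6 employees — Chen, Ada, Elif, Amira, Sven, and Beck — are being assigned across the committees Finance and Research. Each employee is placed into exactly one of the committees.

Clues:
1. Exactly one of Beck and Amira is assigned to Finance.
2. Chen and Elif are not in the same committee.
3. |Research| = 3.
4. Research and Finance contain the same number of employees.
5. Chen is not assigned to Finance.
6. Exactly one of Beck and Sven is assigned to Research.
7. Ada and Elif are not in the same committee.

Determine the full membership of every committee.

Finance = {Amira, Elif, Sven}; Research = {Ada, Beck, Chen}

From (5): Chen ∉ Finance.
Only one committee left: Chen ∈ Research.
(2): Elif ∉ Research.
Only one committee left: Elif ∈ Finance.
(7): Ada ∉ Finance.
Only one committee left: Ada ∈ Research.
Suppose Amira ∉ Finance: no assignment then satisfies all the clues, so Amira ∈ Finance.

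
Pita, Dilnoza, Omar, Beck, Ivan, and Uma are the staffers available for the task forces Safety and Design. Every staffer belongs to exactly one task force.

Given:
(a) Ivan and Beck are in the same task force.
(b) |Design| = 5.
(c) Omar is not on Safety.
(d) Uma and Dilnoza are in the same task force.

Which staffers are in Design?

Design = {Beck, Dilnoza, Ivan, Omar, Uma}

From (c): Omar ∉ Safety.
Only one task force left: Omar ∈ Design.
Suppose Pita ∈ Design: no assignment then satisfies all the clues, so Pita ∉ Design.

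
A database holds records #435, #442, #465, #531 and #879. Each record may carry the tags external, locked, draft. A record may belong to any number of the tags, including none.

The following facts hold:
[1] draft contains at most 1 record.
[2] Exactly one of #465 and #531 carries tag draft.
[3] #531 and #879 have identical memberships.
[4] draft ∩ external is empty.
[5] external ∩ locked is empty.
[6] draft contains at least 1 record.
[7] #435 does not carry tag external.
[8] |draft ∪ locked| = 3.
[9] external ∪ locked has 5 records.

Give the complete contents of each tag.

From (7): #435 ∉ external.
Suppose #435 ∉ locked: no assignment then satisfies all the clues, so #435 ∈ locked.

external = {#531, #879}; locked = {#435, #442, #465}; draft = {#465}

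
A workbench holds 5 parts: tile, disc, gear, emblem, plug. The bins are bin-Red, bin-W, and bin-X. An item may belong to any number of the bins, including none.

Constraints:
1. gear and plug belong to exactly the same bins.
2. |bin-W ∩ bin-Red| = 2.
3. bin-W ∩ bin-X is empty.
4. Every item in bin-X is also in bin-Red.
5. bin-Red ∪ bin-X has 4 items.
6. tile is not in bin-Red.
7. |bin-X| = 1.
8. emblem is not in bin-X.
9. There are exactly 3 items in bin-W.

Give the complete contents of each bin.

bin-Red = {disc, emblem, gear, plug}; bin-W = {gear, plug, tile}; bin-X = {disc}

From (6): tile ∉ bin-Red.
From (8): emblem ∉ bin-X.
(4) contrapositive: tile ∉ bin-X.
Suppose tile ∉ bin-W: no assignment then satisfies all the clues, so tile ∈ bin-W.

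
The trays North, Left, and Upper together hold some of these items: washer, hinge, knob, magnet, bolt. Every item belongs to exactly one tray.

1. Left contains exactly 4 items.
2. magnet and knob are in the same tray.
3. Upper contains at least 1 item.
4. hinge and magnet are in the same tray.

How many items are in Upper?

1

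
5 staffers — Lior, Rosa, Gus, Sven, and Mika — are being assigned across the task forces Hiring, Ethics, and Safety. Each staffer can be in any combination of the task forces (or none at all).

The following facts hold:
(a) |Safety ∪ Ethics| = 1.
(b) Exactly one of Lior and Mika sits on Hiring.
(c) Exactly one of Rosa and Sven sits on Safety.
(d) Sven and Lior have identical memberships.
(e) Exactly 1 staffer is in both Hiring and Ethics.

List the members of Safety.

Safety = {Rosa}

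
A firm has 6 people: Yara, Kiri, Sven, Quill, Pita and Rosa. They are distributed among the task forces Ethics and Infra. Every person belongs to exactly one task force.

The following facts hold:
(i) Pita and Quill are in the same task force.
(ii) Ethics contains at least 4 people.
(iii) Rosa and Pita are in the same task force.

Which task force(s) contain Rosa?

Rosa: Ethics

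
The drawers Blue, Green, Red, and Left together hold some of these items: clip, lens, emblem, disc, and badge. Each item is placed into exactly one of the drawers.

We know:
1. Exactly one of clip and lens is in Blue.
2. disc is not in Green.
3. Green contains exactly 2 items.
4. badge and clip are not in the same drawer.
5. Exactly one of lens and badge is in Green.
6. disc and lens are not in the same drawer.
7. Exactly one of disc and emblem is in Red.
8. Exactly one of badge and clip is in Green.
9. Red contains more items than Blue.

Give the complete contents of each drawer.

Blue = {lens}; Green = {badge, emblem}; Red = {clip, disc}; Left = {}

From (2): disc ∉ Green.
Suppose clip ∈ Blue: no assignment then satisfies all the clues, so clip ∉ Blue.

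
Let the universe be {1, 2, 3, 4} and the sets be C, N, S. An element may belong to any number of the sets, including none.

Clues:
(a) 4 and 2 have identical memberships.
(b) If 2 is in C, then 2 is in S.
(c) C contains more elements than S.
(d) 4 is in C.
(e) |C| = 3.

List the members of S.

S = {2, 4}

From (d): 4 ∈ C.
(a): 2 matches 4: 2 ∈ C.
(b): 2 ∈ S.
(a): 4 matches 2: 4 ∈ S.
Suppose 1 ∈ S: no assignment then satisfies all the clues, so 1 ∉ S.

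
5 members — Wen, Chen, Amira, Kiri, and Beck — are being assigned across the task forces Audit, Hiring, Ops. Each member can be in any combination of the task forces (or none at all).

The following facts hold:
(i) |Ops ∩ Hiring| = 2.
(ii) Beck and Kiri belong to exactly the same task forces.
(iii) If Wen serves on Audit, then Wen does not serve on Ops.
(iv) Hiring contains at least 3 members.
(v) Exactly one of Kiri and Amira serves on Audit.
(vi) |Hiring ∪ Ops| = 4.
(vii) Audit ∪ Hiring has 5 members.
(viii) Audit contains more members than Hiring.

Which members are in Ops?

Ops = {Beck, Chen, Kiri}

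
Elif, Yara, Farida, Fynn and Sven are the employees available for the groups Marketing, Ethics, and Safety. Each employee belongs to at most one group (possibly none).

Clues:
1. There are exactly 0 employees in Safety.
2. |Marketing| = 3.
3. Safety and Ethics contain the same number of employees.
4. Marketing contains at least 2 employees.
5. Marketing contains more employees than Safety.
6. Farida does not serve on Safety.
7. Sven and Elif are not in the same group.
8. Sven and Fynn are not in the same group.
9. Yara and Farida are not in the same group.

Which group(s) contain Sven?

Sven: none

From (6): Farida ∉ Safety.
(1): Safety already has 0, so the rest are out.
Suppose Sven ∈ Marketing: no assignment then satisfies all the clues, so Sven ∉ Marketing.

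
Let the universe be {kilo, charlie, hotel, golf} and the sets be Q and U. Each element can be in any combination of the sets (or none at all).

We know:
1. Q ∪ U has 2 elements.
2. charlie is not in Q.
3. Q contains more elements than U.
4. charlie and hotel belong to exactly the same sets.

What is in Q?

Q = {golf, kilo}

From (2): charlie ∉ Q.
(4): hotel matches charlie: hotel ∉ Q.
Suppose kilo ∉ Q: no assignment then satisfies all the clues, so kilo ∈ Q.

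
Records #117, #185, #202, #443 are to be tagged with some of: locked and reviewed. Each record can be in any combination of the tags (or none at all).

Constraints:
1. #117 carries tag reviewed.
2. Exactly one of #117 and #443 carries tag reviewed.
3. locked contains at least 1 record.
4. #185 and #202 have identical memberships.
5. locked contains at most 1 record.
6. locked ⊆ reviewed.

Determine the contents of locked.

locked = {#117}

From (1): #117 ∈ reviewed.
(2) (exactly one): #443 ∉ reviewed.
(6) contrapositive: #443 ∉ locked.
Suppose #117 ∉ locked: no assignment then satisfies all the clues, so #117 ∈ locked.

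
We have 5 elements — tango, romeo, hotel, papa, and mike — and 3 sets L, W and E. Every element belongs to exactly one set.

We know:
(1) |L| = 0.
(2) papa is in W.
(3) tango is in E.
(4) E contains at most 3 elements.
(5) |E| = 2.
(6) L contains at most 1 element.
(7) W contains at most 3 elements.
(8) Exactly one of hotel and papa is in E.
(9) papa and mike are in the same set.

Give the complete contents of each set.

From (2): papa ∈ W.
From (3): tango ∈ E.
(1): L already has 0, so the rest are out.
(8) (exactly one): hotel ∈ E.
(9): mike matches papa: mike ∈ W.
(5): E already has 2, so the rest are out.
Only one set left: romeo ∈ W.

L = {}; W = {mike, papa, romeo}; E = {hotel, tango}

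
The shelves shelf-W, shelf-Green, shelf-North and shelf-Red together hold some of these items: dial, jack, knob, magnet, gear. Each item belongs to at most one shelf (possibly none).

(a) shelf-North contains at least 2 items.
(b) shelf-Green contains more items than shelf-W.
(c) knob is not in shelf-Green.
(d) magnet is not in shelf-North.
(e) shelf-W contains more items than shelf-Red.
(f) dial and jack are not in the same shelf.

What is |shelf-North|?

2

From (c): knob ∉ shelf-Green.
From (d): magnet ∉ shelf-North.
Suppose dial ∈ shelf-Red: no assignment then satisfies all the clues, so dial ∉ shelf-Red.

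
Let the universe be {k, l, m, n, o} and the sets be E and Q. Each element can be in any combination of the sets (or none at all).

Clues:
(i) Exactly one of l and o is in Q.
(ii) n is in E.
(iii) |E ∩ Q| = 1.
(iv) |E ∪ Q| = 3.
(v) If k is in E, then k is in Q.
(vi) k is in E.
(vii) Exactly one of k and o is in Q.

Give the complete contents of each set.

From (ii): n ∈ E.
From (vi): k ∈ E.
(v): k ∈ Q.
(vii) (exactly one): o ∉ Q.
(i) (exactly one): l ∈ Q.
Suppose l ∈ E: no assignment then satisfies all the clues, so l ∉ E.

E = {k, n}; Q = {k, l}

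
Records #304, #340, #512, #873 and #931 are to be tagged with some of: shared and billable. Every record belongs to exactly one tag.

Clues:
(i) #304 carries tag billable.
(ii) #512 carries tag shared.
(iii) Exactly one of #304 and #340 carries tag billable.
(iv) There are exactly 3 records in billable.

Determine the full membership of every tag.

shared = {#340, #512}; billable = {#304, #873, #931}

From (i): #304 ∈ billable.
From (ii): #512 ∈ shared.
(iii) (exactly one): #340 ∉ billable.
(iv): only 3 candidates remain for billable, so all are in.
Only one tag left: #340 ∈ shared.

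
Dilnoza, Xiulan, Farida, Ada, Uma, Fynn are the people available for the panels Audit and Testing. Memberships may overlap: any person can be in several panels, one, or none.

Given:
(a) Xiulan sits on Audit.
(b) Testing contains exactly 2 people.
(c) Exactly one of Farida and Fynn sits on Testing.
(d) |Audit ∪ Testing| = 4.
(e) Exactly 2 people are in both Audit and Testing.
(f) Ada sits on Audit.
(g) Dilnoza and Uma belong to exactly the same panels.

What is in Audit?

Audit = {Ada, Farida, Fynn, Xiulan}

From (a): Xiulan ∈ Audit.
From (f): Ada ∈ Audit.
Suppose Dilnoza ∈ Audit: no assignment then satisfies all the clues, so Dilnoza ∉ Audit.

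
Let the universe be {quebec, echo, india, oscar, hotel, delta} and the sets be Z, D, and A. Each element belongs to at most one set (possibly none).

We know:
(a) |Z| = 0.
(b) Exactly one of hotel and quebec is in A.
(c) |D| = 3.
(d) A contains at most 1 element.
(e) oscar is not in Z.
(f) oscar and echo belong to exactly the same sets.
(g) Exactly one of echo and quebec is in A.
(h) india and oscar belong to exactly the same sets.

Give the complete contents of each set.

Z = {}; D = {echo, india, oscar}; A = {quebec}

From (e): oscar ∉ Z.
(a): Z already has 0, so the rest are out.
Suppose quebec ∈ D: no assignment then satisfies all the clues, so quebec ∉ D.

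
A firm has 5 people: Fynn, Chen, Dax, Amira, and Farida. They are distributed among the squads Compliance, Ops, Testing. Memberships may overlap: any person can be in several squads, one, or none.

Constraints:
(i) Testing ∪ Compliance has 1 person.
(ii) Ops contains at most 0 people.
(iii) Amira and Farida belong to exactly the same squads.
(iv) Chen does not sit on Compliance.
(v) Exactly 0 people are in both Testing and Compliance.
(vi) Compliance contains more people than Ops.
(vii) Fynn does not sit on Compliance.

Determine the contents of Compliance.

Compliance = {Dax}

From (iv): Chen ∉ Compliance.
From (vii): Fynn ∉ Compliance.
(ii): Ops already has 0, so the rest are out.
Suppose Dax ∉ Compliance: no assignment then satisfies all the clues, so Dax ∈ Compliance.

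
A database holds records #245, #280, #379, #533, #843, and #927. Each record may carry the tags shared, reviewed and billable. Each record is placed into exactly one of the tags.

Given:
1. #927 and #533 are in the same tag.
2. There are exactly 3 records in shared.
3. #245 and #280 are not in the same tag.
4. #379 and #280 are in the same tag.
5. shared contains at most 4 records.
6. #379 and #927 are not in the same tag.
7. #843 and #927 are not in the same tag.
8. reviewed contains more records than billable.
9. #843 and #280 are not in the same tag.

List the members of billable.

billable = {#843}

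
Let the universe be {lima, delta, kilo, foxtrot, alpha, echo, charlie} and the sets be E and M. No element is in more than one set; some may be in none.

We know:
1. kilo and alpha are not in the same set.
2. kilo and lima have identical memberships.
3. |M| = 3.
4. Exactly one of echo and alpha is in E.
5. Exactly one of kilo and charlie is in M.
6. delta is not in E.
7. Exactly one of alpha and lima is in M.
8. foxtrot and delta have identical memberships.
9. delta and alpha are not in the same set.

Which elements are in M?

M = {echo, kilo, lima}

From (6): delta ∉ E.
(8): foxtrot matches delta: foxtrot ∉ E.
Suppose lima ∉ M: no assignment then satisfies all the clues, so lima ∈ M.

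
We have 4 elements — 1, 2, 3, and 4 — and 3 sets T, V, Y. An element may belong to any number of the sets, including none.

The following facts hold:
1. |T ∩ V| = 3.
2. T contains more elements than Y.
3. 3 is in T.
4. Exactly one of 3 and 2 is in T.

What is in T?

T = {1, 3, 4}

From (3): 3 ∈ T.
(4) (exactly one): 2 ∉ T.
Suppose 1 ∉ T: no assignment then satisfies all the clues, so 1 ∈ T.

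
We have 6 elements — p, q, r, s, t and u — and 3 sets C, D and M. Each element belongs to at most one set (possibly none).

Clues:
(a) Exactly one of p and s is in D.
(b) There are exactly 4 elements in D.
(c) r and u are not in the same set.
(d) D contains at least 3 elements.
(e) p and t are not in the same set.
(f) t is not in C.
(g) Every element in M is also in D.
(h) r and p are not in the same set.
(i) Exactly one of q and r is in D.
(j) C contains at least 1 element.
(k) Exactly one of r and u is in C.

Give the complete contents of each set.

From (f): t ∉ C.
Suppose p ∈ C: no assignment then satisfies all the clues, so p ∉ C.

C = {r}; D = {q, s, t, u}; M = {}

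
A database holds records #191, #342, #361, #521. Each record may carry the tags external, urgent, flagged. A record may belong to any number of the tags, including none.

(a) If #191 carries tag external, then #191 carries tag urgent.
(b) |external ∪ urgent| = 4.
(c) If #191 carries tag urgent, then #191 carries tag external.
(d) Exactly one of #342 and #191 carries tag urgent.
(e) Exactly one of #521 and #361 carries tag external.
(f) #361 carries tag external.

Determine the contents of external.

From (f): #361 ∈ external.
(e) (exactly one): #521 ∉ external.
Suppose #191 ∉ external: no assignment then satisfies all the clues, so #191 ∈ external.

external = {#191, #342, #361}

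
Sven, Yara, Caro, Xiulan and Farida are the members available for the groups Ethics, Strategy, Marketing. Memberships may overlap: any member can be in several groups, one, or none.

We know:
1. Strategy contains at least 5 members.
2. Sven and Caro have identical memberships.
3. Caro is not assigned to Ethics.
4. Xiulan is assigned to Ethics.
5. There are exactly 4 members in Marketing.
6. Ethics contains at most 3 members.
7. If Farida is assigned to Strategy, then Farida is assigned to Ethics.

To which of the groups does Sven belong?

From (3): Caro ∉ Ethics.
From (4): Xiulan ∈ Ethics.
(1): only 5 candidates remain for Strategy, so all are in.
(2): Sven matches Caro: Sven ∉ Ethics.
(7): Farida ∈ Ethics.
Suppose Sven ∉ Marketing: no assignment then satisfies all the clues, so Sven ∈ Marketing.

Sven: Marketing, Strategy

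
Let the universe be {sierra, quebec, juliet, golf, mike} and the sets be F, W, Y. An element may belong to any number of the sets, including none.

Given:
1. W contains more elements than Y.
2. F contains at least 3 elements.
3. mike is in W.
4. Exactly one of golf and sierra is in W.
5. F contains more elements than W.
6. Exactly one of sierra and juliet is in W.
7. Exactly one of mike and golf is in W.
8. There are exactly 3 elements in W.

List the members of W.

W = {mike, quebec, sierra}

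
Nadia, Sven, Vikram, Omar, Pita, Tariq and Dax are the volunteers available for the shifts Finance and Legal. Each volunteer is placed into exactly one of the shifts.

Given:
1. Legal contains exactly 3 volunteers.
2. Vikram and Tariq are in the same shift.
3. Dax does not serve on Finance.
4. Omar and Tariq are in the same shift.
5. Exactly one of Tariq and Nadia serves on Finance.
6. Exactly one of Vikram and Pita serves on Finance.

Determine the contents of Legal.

From (3): Dax ∉ Finance.
Only one shift left: Dax ∈ Legal.
Suppose Nadia ∉ Legal: no assignment then satisfies all the clues, so Nadia ∈ Legal.

Legal = {Dax, Nadia, Pita}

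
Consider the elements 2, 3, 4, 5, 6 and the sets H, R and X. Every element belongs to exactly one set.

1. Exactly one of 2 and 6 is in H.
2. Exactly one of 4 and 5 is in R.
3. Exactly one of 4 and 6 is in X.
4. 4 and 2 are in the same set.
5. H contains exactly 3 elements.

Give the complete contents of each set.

H = {2, 3, 4}; R = {5}; X = {6}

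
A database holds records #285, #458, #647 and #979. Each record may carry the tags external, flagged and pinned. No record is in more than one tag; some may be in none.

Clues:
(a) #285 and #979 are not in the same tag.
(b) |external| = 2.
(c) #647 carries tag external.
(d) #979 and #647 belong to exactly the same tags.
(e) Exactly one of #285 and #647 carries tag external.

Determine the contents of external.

external = {#647, #979}

From (c): #647 ∈ external.
(d): #979 matches #647: #979 ∈ external.
(e) (exactly one): #285 ∉ external.
(b): external already has 2, so the rest are out.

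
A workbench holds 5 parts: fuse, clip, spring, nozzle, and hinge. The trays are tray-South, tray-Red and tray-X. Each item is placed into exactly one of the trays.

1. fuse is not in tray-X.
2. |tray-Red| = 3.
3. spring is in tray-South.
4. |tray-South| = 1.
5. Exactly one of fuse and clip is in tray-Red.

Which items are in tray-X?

From (1): fuse ∉ tray-X.
From (3): spring ∈ tray-South.
(4): tray-South already has 1, so the rest are out.
Only one tray left: fuse ∈ tray-Red.
(5) (exactly one): clip ∉ tray-Red.
Only one tray left: clip ∈ tray-X.
(2): only 3 candidates remain for tray-Red, so all are in.

tray-X = {clip}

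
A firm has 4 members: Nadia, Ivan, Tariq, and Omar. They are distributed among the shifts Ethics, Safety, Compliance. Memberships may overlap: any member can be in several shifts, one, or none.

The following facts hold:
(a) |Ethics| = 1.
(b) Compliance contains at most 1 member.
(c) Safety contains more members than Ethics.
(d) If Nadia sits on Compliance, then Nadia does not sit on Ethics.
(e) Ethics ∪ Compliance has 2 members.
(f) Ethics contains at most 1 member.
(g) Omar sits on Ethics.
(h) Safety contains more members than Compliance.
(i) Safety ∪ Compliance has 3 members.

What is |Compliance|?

1

From (g): Omar ∈ Ethics.
(a): Ethics already has 1, so the rest are out.
Suppose Omar ∈ Compliance: no assignment then satisfies all the clues, so Omar ∉ Compliance.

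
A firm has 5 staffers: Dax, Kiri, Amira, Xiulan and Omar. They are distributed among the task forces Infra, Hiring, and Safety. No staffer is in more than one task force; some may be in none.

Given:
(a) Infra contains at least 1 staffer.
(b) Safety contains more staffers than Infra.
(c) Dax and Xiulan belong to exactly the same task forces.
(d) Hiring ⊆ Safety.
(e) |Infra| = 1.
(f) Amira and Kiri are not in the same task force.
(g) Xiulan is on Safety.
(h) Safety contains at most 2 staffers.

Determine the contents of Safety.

Safety = {Dax, Xiulan}

From (g): Xiulan ∈ Safety.
(c): Dax matches Xiulan: Dax ∉ Infra.
(c): Dax matches Xiulan: Dax ∉ Hiring.
(c): Dax matches Xiulan: Dax ∈ Safety.
(h): Safety already has 2, so the rest are out.
(d) contrapositive: Kiri ∉ Hiring.
(d) contrapositive: Amira ∉ Hiring.
(d) contrapositive: Omar ∉ Hiring.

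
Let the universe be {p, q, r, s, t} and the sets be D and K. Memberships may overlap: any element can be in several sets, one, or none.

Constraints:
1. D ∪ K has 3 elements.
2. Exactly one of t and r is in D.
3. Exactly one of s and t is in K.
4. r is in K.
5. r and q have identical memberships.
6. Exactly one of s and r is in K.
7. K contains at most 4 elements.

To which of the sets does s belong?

s: none

From (4): r ∈ K.
(5): q matches r: q ∈ K.
(6) (exactly one): s ∉ K.
(3) (exactly one): t ∈ K.
Suppose s ∈ D: no assignment then satisfies all the clues, so s ∉ D.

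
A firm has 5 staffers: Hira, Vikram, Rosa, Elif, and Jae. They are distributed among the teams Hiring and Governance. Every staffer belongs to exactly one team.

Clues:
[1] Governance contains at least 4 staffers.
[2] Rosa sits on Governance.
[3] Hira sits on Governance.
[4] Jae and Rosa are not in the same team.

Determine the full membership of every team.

Hiring = {Jae}; Governance = {Elif, Hira, Rosa, Vikram}

From (2): Rosa ∈ Governance.
From (3): Hira ∈ Governance.
(4): Jae ∉ Governance.
Only one team left: Jae ∈ Hiring.
(1): only 4 candidates remain for Governance, so all are in.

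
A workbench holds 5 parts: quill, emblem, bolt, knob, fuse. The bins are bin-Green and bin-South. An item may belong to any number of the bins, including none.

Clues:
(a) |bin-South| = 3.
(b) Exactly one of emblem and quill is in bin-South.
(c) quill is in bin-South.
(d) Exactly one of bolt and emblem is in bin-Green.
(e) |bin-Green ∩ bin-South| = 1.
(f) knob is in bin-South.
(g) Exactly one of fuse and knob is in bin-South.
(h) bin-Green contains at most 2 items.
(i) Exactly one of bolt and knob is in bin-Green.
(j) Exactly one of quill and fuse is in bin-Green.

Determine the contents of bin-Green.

bin-Green = {bolt, fuse}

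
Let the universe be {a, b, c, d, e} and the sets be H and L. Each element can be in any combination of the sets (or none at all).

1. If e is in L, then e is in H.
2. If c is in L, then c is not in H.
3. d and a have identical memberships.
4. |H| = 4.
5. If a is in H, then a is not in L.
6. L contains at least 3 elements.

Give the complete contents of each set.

H = {a, b, d, e}; L = {b, c, e}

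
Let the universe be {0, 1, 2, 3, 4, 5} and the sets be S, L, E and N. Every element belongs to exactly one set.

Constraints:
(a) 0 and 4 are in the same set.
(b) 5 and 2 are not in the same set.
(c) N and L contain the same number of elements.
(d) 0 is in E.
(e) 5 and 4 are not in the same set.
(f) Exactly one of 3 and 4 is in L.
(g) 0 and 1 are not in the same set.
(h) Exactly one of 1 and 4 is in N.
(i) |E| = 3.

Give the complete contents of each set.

From (d): 0 ∈ E.
(a): 4 matches 0: 4 ∉ S.
(a): 4 matches 0: 4 ∉ L.
(a): 4 matches 0: 4 ∈ E.
(e): 5 ∉ E.
(f) (exactly one): 3 ∈ L.
(g): 1 ∉ E.
(h) (exactly one): 1 ∈ N.
(i): only 3 candidates remain for E, so all are in.
Suppose 5 ∉ S: no assignment then satisfies all the clues, so 5 ∈ S.

S = {5}; L = {3}; E = {0, 2, 4}; N = {1}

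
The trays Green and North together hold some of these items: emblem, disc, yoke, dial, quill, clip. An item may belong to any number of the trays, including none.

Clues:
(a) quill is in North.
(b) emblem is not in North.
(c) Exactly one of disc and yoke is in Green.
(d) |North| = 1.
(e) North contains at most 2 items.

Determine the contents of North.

From (a): quill ∈ North.
From (b): emblem ∉ North.
(d): North already has 1, so the rest are out.

North = {quill}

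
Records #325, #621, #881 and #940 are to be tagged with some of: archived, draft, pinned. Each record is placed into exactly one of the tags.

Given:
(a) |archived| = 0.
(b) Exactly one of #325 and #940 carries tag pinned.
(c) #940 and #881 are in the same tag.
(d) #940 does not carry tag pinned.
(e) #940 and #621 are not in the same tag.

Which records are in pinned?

From (d): #940 ∉ pinned.
(a): archived already has 0, so the rest are out.
(b) (exactly one): #325 ∈ pinned.
(c): #881 matches #940: #881 ∉ pinned.
Only one tag left: #881 ∈ draft.
Only one tag left: #940 ∈ draft.
(e): #621 ∉ draft.
Only one tag left: #621 ∈ pinned.

pinned = {#325, #621}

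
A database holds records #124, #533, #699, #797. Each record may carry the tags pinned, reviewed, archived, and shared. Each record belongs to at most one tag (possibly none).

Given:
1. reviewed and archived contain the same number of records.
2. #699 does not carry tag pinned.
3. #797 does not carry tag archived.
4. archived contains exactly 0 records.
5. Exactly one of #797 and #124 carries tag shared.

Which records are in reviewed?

From (2): #699 ∉ pinned.
From (3): #797 ∉ archived.
(4): archived already has 0, so the rest are out.
Suppose #124 ∈ reviewed: no assignment then satisfies all the clues, so #124 ∉ reviewed.

reviewed = {}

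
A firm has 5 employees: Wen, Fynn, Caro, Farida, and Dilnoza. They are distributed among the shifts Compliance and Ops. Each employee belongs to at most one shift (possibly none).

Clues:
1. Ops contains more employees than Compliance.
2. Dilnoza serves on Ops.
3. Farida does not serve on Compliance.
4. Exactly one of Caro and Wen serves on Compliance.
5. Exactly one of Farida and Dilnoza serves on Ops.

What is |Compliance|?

1

From (2): Dilnoza ∈ Ops.
From (3): Farida ∉ Compliance.
(5) (exactly one): Farida ∉ Ops.
Suppose Fynn ∈ Compliance: no assignment then satisfies all the clues, so Fynn ∉ Compliance.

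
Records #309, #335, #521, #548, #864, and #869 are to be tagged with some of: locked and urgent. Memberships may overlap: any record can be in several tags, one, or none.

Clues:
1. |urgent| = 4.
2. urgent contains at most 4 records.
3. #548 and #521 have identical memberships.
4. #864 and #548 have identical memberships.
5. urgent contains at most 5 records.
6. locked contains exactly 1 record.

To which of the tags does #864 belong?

#864: urgent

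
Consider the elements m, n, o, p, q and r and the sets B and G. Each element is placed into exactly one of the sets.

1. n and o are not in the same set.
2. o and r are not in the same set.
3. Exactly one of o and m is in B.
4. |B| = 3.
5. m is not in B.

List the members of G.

From (5): m ∉ B.
(3) (exactly one): o ∈ B.
Only one set left: m ∈ G.
(1): n ∉ B.
(2): r ∉ B.
(4): only 3 candidates remain for B, so all are in.
Only one set left: n ∈ G.
Only one set left: r ∈ G.

G = {m, n, r}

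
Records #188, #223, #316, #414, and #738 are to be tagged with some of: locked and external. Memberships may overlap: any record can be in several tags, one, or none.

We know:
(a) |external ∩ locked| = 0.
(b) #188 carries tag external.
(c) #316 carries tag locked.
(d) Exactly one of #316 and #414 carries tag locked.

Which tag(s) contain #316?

From (b): #188 ∈ external.
From (c): #316 ∈ locked.
(d) (exactly one): #414 ∉ locked.
Suppose #316 ∈ external: no assignment then satisfies all the clues, so #316 ∉ external.

#316: locked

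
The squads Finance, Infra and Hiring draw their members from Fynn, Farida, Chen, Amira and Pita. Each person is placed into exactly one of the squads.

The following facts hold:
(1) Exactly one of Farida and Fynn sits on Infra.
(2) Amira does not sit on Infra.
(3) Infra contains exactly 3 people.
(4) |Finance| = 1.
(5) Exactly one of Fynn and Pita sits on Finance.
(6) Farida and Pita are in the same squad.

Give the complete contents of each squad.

From (2): Amira ∉ Infra.
Suppose Fynn ∉ Finance: no assignment then satisfies all the clues, so Fynn ∈ Finance.

Finance = {Fynn}; Infra = {Chen, Farida, Pita}; Hiring = {Amira}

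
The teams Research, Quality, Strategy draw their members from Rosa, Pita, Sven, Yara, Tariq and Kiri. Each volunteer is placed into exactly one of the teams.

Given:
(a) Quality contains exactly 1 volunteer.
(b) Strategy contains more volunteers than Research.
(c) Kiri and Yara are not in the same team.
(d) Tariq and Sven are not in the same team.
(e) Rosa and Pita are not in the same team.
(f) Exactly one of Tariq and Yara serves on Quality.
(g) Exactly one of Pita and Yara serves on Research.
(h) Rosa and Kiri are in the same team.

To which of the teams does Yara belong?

Yara: Quality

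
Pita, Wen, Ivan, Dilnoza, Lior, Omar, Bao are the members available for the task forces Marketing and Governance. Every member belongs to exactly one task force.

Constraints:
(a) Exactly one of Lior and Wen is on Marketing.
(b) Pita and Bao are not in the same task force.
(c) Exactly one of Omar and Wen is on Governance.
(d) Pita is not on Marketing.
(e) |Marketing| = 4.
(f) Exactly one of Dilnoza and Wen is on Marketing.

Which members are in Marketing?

Marketing = {Bao, Dilnoza, Lior, Omar}

From (d): Pita ∉ Marketing.
Only one task force left: Pita ∈ Governance.
(b): Bao ∉ Governance.
Only one task force left: Bao ∈ Marketing.
Suppose Wen ∈ Marketing: no assignment then satisfies all the clues, so Wen ∉ Marketing.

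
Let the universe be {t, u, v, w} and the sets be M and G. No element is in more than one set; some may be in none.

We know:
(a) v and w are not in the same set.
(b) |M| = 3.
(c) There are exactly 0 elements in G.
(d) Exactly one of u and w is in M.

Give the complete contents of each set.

M = {t, u, v}; G = {}

(c): G already has 0, so the rest are out.
Suppose t ∉ M: no assignment then satisfies all the clues, so t ∈ M.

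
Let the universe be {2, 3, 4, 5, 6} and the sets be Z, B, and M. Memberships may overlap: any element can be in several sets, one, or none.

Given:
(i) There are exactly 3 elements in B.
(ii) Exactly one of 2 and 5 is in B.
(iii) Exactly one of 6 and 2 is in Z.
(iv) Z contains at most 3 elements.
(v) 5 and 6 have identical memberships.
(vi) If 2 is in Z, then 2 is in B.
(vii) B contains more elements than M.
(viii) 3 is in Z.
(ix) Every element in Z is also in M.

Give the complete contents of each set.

From (viii): 3 ∈ Z.
(ix) with 3 ∈ Z: 3 ∈ M.
Suppose 2 ∉ Z: no assignment then satisfies all the clues, so 2 ∈ Z.

Z = {2, 3}; B = {2, 3, 4}; M = {2, 3}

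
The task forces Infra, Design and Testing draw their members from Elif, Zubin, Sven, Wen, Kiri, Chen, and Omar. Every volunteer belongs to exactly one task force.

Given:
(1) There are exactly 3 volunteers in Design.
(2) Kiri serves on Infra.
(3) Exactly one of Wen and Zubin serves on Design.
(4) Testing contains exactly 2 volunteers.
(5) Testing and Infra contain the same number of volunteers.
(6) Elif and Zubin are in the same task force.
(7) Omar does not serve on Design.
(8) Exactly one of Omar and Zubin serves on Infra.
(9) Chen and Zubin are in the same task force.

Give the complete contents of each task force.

Infra = {Kiri, Omar}; Design = {Chen, Elif, Zubin}; Testing = {Sven, Wen}

From (2): Kiri ∈ Infra.
From (7): Omar ∉ Design.
Suppose Elif ∈ Infra: no assignment then satisfies all the clues, so Elif ∉ Infra.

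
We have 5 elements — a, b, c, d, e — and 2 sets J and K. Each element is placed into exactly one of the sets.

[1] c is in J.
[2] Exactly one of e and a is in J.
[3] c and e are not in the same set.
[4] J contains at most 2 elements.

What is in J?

J = {a, c}

From (1): c ∈ J.
(3): e ∉ J.
Only one set left: e ∈ K.
(2) (exactly one): a ∈ J.
(4): J already has 2, so the rest are out.
Only one set left: b ∈ K.
Only one set left: d ∈ K.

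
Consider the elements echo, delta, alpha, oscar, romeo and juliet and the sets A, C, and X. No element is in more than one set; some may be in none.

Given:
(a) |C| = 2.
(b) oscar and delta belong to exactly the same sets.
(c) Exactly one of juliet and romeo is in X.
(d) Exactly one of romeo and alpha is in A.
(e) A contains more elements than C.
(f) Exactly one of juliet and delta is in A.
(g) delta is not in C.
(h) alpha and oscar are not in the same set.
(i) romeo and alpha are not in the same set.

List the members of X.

X = {juliet}

From (g): delta ∉ C.
(b): oscar matches delta: oscar ∉ C.
Suppose echo ∈ X: no assignment then satisfies all the clues, so echo ∉ X.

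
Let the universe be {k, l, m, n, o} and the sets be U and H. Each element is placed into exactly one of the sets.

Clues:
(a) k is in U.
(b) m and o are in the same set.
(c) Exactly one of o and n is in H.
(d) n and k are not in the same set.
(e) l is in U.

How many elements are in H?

From (a): k ∈ U.
From (e): l ∈ U.
(d): n ∉ U.
Only one set left: n ∈ H.
(c) (exactly one): o ∉ H.
Only one set left: o ∈ U.
(b): m matches o: m ∈ U.

1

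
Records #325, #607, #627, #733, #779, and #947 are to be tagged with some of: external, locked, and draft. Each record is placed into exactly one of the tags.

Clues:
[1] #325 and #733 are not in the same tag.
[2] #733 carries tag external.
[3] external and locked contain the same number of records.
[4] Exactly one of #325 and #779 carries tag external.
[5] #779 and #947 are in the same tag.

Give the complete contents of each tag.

From (2): #733 ∈ external.
(1): #325 ∉ external.
(4) (exactly one): #779 ∈ external.
(5): #947 matches #779: #947 ∈ external.
Suppose #325 ∉ locked: no assignment then satisfies all the clues, so #325 ∈ locked.

external = {#733, #779, #947}; locked = {#325, #607, #627}; draft = {}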